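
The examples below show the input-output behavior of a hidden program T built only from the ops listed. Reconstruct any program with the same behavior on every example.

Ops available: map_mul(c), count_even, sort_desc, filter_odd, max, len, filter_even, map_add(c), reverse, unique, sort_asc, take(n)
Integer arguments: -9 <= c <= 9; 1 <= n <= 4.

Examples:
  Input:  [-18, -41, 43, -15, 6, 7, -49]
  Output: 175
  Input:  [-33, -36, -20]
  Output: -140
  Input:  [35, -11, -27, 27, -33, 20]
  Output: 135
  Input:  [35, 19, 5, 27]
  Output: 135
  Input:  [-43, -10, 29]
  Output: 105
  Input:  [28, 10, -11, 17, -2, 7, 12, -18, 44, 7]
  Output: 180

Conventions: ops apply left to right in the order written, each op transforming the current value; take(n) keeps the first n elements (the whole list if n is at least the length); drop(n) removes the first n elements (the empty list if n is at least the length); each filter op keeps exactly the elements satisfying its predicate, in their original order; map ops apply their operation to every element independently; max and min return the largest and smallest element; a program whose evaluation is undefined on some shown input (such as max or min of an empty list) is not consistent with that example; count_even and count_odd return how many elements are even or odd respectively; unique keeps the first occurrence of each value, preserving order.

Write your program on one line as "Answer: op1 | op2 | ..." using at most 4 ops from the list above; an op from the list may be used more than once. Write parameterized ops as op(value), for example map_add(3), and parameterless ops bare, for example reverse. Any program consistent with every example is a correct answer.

map_add(-8) | map_mul(5) | max

Check, running the answer program on each example:
  [-18, -41, 43, -15, 6, 7, -49] -> [-26, -49, 35, -23, -2, -1, -57] -> [-130, -245, 175, -115, -10, -5, -285] -> 175
  [-33, -36, -20] -> [-41, -44, -28] -> [-205, -220, -140] -> -140
  [35, -11, -27, 27, -33, 20] -> [27, -19, -35, 19, -41, 12] -> [135, -95, -175, 95, -205, 60] -> 135
  [35, 19, 5, 27] -> [27, 11, -3, 19] -> [135, 55, -15, 95] -> 135
  [-43, -10, 29] -> [-51, -18, 21] -> [-255, -90, 105] -> 105
  [28, 10, -11, 17, -2, 7, 12, -18, 44, 7] -> [20, 2, -19, 9, -10, -1, 4, -26, 36, -1] -> [100, 10, -95, 45, -50, -5, 20, -130, 180, -5] -> 180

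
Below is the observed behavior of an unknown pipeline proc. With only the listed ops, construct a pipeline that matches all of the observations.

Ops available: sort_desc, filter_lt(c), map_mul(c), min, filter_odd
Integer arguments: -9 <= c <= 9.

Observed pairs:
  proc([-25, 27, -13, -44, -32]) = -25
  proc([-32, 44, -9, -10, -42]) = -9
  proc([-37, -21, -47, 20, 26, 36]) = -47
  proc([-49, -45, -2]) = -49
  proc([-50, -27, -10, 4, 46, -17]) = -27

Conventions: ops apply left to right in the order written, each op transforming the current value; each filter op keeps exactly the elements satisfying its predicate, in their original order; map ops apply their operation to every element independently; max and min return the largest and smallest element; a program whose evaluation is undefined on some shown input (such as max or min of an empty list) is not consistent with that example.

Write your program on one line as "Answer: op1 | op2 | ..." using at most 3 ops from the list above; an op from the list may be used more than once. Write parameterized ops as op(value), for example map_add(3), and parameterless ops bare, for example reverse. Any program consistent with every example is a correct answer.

sort_desc | filter_odd | min

Check, running the answer program on each example:
  [-25, 27, -13, -44, -32] -> [27, -13, -25, -32, -44] -> [27, -13, -25] -> -25
  [-32, 44, -9, -10, -42] -> [44, -9, -10, -32, -42] -> [-9] -> -9
  [-37, -21, -47, 20, 26, 36] -> [36, 26, 20, -21, -37, -47] -> [-21, -37, -47] -> -47
  [-49, -45, -2] -> [-2, -45, -49] -> [-45, -49] -> -49
  [-50, -27, -10, 4, 46, -17] -> [46, 4, -10, -17, -27, -50] -> [-17, -27] -> -27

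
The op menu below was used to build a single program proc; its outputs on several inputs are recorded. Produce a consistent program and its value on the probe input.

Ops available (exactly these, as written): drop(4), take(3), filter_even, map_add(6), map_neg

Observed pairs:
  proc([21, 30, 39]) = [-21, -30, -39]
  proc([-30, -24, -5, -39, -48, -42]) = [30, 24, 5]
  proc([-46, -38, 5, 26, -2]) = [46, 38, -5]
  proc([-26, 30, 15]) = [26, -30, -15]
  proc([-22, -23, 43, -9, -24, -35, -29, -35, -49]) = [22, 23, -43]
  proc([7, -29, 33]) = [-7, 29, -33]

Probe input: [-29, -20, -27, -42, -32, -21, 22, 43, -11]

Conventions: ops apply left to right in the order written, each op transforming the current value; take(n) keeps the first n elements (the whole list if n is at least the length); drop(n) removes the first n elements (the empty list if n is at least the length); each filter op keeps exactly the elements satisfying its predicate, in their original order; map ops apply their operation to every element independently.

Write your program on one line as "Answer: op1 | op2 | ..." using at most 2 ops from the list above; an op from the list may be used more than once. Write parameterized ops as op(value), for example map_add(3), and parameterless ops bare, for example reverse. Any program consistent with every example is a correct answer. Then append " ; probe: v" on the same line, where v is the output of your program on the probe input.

take(3) | map_neg ; probe: [29, 20, 27]

Check, running the answer program on each example:
  [21, 30, 39] -> [21, 30, 39] -> [-21, -30, -39]
  [-30, -24, -5, -39, -48, -42] -> [-30, -24, -5] -> [30, 24, 5]
  [-46, -38, 5, 26, -2] -> [-46, -38, 5] -> [46, 38, -5]
  [-26, 30, 15] -> [-26, 30, 15] -> [26, -30, -15]
  [-22, -23, 43, -9, -24, -35, -29, -35, -49] -> [-22, -23, 43] -> [22, 23, -43]
  [7, -29, 33] -> [7, -29, 33] -> [-7, 29, -33]
  probe: [-29, -20, -27, -42, -32, -21, 22, 43, -11] -> [-29, -20, -27] -> [29, 20, 27]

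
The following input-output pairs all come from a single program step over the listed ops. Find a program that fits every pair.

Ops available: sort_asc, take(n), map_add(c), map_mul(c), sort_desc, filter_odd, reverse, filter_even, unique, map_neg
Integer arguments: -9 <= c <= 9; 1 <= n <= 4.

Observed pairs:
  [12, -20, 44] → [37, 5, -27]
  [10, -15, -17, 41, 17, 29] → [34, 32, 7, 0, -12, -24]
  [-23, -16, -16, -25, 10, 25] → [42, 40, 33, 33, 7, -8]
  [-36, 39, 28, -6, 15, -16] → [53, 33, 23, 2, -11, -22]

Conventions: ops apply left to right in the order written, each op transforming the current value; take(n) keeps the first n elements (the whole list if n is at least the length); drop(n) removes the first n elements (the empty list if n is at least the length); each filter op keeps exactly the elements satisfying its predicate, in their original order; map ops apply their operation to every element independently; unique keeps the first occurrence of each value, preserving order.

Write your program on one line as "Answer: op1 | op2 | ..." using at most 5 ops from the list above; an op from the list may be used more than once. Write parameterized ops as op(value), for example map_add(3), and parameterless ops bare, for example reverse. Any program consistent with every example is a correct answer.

sort_desc | map_add(-8) | reverse | map_neg | map_add(9)

Check, running the answer program on each example:
  [12, -20, 44] -> [44, 12, -20] -> [36, 4, -28] -> [-28, 4, 36] -> [28, -4, -36] -> [37, 5, -27]
  [10, -15, -17, 41, 17, 29] -> [41, 29, 17, 10, -15, -17] -> [33, 21, 9, 2, -23, -25] -> [-25, -23, 2, 9, 21, 33] -> [25, 23, -2, -9, -21, -33] -> [34, 32, 7, 0, -12, -24]
  [-23, -16, -16, -25, 10, 25] -> [25, 10, -16, -16, -23, -25] -> [17, 2, -24, -24, -31, -33] -> [-33, -31, -24, -24, 2, 17] -> [33, 31, 24, 24, -2, -17] -> [42, 40, 33, 33, 7, -8]
  [-36, 39, 28, -6, 15, -16] -> [39, 28, 15, -6, -16, -36] -> [31, 20, 7, -14, -24, -44] -> [-44, -24, -14, 7, 20, 31] -> [44, 24, 14, -7, -20, -31] -> [53, 33, 23, 2, -11, -22]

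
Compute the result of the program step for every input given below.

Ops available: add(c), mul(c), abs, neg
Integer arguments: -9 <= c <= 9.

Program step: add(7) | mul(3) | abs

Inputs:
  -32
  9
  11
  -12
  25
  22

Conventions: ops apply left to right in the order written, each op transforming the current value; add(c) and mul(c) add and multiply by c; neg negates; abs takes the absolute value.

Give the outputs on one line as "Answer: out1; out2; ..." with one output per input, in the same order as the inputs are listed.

75; 48; 54; 15; 96; 87

Execution, op by op:
  -32 -> -25 -> -75 -> 75
  9 -> 16 -> 48 -> 48
  11 -> 18 -> 54 -> 54
  -12 -> -5 -> -15 -> 15
  25 -> 32 -> 96 -> 96
  22 -> 29 -> 87 -> 87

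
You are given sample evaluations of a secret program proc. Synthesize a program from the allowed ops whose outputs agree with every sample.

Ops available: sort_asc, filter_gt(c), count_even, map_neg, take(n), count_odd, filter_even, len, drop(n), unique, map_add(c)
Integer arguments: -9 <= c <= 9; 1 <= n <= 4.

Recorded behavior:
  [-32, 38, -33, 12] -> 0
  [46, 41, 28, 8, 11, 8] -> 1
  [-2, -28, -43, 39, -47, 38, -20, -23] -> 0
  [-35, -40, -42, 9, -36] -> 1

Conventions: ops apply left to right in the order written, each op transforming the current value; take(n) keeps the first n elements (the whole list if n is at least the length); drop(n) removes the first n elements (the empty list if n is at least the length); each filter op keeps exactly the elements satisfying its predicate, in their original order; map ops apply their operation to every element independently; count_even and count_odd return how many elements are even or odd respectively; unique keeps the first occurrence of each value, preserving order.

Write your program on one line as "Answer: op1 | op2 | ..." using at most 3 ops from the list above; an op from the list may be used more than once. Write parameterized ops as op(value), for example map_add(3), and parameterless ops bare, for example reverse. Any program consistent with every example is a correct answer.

take(3) | take(2) | count_odd

Check, running the answer program on each example:
  [-32, 38, -33, 12] -> [-32, 38, -33] -> [-32, 38] -> 0
  [46, 41, 28, 8, 11, 8] -> [46, 41, 28] -> [46, 41] -> 1
  [-2, -28, -43, 39, -47, 38, -20, -23] -> [-2, -28, -43] -> [-2, -28] -> 0
  [-35, -40, -42, 9, -36] -> [-35, -40, -42] -> [-35, -40] -> 1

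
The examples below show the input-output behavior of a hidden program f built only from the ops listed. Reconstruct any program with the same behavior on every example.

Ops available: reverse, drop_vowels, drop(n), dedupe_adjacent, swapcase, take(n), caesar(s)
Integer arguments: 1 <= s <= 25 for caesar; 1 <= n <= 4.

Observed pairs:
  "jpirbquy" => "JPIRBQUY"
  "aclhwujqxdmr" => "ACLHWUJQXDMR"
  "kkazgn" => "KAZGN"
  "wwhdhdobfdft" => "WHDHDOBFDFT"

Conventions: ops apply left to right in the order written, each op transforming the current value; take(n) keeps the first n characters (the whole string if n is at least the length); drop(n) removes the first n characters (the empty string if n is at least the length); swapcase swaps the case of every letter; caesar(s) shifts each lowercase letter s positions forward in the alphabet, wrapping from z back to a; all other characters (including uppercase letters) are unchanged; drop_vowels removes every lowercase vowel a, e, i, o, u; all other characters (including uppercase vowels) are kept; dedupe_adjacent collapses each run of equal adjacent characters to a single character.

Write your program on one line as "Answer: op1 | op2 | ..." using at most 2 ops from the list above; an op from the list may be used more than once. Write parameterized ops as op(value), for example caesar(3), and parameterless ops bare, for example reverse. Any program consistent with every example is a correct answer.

swapcase | dedupe_adjacent

Check, running the answer program on each example:
  "jpirbquy" -> "JPIRBQUY" -> "JPIRBQUY"
  "aclhwujqxdmr" -> "ACLHWUJQXDMR" -> "ACLHWUJQXDMR"
  "kkazgn" -> "KKAZGN" -> "KAZGN"
  "wwhdhdobfdft" -> "WWHDHDOBFDFT" -> "WHDHDOBFDFT"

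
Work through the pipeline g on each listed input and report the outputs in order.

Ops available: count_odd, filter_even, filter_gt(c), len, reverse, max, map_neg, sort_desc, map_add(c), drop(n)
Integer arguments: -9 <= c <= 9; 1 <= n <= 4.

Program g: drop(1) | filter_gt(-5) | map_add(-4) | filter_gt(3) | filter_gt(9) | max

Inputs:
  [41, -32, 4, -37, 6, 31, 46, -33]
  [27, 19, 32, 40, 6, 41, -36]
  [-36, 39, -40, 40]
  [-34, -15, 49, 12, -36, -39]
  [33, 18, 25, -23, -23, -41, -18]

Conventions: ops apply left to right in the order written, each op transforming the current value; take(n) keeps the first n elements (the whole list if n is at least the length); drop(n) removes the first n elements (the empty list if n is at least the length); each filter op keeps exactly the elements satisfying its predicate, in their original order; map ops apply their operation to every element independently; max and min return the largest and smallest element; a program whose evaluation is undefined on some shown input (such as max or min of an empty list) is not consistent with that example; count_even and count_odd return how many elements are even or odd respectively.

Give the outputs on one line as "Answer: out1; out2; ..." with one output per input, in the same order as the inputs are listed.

Execution, op by op:
  [41, -32, 4, -37, 6, 31, 46, -33] -> [-32, 4, -37, 6, 31, 46, -33] -> [4, 6, 31, 46] -> [0, 2, 27, 42] -> [27, 42] -> [27, 42] -> 42
  [27, 19, 32, 40, 6, 41, -36] -> [19, 32, 40, 6, 41, -36] -> [19, 32, 40, 6, 41] -> [15, 28, 36, 2, 37] -> [15, 28, 36, 37] -> [15, 28, 36, 37] -> 37
  [-36, 39, -40, 40] -> [39, -40, 40] -> [39, 40] -> [35, 36] -> [35, 36] -> [35, 36] -> 36
  [-34, -15, 49, 12, -36, -39] -> [-15, 49, 12, -36, -39] -> [49, 12] -> [45, 8] -> [45, 8] -> [45] -> 45
  [33, 18, 25, -23, -23, -41, -18] -> [18, 25, -23, -23, -41, -18] -> [18, 25] -> [14, 21] -> [14, 21] -> [14, 21] -> 21

42; 37; 36; 45; 21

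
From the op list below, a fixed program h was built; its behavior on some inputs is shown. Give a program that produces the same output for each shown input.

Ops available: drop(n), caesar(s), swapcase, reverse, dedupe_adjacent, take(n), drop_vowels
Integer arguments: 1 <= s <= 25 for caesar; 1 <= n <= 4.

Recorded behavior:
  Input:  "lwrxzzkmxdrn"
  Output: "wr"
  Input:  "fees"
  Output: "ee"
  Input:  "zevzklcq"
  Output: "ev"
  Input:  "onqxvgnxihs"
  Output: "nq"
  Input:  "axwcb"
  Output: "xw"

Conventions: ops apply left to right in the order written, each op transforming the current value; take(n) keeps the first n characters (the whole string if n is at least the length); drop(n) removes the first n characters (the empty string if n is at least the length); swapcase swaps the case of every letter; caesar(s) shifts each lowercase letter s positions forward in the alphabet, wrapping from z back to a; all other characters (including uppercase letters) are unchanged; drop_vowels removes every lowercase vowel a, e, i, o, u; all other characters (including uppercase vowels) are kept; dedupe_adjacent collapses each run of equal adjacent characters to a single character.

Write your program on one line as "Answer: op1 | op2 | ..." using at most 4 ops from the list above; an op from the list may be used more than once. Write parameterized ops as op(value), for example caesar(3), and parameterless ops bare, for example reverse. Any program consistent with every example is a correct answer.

take(3) | reverse | take(2) | reverse

Check, running the answer program on each example:
  "lwrxzzkmxdrn" -> "lwr" -> "rwl" -> "rw" -> "wr"
  "fees" -> "fee" -> "eef" -> "ee" -> "ee"
  "zevzklcq" -> "zev" -> "vez" -> "ve" -> "ev"
  "onqxvgnxihs" -> "onq" -> "qno" -> "qn" -> "nq"
  "axwcb" -> "axw" -> "wxa" -> "wx" -> "xw"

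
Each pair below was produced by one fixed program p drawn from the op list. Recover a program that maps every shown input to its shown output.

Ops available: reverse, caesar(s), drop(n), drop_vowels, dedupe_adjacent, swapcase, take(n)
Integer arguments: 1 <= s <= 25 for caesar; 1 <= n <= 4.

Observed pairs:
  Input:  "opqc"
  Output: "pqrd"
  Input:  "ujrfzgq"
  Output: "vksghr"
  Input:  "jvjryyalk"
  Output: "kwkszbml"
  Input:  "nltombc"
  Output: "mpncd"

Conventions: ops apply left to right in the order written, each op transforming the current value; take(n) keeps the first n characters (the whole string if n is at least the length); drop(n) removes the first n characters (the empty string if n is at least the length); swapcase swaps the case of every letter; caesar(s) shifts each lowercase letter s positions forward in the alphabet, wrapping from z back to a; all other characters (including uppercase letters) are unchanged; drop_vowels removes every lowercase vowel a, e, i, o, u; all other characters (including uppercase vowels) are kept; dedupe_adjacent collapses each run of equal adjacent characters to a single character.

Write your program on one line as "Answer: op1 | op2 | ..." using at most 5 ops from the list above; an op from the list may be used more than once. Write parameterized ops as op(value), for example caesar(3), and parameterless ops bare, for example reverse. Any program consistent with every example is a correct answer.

caesar(3) | caesar(24) | drop_vowels | dedupe_adjacent

Check, running the answer program on each example:
  "opqc" -> "rstf" -> "pqrd" -> "pqrd" -> "pqrd"
  "ujrfzgq" -> "xmuicjt" -> "vksgahr" -> "vksghr" -> "vksghr"
  "jvjryyalk" -> "mymubbdon" -> "kwkszzbml" -> "kwkszzbml" -> "kwkszbml"
  "nltombc" -> "qowrpef" -> "omupncd" -> "mpncd" -> "mpncd"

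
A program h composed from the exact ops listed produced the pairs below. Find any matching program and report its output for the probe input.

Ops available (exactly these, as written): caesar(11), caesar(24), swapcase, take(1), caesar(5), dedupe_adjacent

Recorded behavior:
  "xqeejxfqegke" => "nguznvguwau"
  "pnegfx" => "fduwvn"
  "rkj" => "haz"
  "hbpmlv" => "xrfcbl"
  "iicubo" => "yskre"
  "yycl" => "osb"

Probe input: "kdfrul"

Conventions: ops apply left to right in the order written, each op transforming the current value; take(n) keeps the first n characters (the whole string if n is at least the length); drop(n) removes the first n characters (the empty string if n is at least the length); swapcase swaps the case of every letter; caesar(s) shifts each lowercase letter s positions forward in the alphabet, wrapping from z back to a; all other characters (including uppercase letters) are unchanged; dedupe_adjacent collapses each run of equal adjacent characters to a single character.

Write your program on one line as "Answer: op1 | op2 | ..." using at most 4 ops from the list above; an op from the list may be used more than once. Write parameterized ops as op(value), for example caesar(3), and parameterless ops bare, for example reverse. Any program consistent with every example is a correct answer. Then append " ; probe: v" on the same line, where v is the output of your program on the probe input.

caesar(5) | caesar(11) | dedupe_adjacent ; probe: "atvhkb"

Check, running the answer program on each example:
  "xqeejxfqegke" -> "cvjjockvjlpj" -> "nguuznvguwau" -> "nguznvguwau"
  "pnegfx" -> "usjlkc" -> "fduwvn" -> "fduwvn"
  "rkj" -> "wpo" -> "haz" -> "haz"
  "hbpmlv" -> "mgurqa" -> "xrfcbl" -> "xrfcbl"
  "iicubo" -> "nnhzgt" -> "yyskre" -> "yskre"
  "yycl" -> "ddhq" -> "oosb" -> "osb"
  probe: "kdfrul" -> "pikwzq" -> "atvhkb" -> "atvhkb"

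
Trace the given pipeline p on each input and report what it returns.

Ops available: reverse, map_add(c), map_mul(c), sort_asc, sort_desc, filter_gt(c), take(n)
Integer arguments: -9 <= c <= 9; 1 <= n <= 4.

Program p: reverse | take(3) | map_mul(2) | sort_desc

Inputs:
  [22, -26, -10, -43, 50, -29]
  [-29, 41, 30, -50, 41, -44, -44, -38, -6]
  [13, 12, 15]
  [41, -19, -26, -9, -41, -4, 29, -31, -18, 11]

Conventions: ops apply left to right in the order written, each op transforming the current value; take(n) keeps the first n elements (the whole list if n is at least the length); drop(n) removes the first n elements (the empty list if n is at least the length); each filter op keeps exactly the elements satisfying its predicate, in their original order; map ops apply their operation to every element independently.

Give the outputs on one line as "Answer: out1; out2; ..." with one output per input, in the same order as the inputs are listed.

Execution, op by op:
  [22, -26, -10, -43, 50, -29] -> [-29, 50, -43, -10, -26, 22] -> [-29, 50, -43] -> [-58, 100, -86] -> [100, -58, -86]
  [-29, 41, 30, -50, 41, -44, -44, -38, -6] -> [-6, -38, -44, -44, 41, -50, 30, 41, -29] -> [-6, -38, -44] -> [-12, -76, -88] -> [-12, -76, -88]
  [13, 12, 15] -> [15, 12, 13] -> [15, 12, 13] -> [30, 24, 26] -> [30, 26, 24]
  [41, -19, -26, -9, -41, -4, 29, -31, -18, 11] -> [11, -18, -31, 29, -4, -41, -9, -26, -19, 41] -> [11, -18, -31] -> [22, -36, -62] -> [22, -36, -62]

[100, -58, -86]; [-12, -76, -88]; [30, 26, 24]; [22, -36, -62]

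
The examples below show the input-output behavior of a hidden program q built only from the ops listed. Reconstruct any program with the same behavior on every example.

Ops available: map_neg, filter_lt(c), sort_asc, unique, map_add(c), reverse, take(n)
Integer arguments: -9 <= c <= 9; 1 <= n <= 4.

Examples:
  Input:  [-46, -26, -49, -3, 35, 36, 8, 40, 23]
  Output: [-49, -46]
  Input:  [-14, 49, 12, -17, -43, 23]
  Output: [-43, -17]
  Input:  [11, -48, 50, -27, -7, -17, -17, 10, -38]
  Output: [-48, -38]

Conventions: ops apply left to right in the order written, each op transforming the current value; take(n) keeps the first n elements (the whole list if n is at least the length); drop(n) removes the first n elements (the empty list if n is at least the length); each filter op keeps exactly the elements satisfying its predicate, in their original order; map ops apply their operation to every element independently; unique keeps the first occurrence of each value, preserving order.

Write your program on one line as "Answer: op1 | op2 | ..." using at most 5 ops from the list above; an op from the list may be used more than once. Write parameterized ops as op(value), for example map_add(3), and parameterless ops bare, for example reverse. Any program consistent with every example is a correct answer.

sort_asc | unique | filter_lt(1) | take(2)

Check, running the answer program on each example:
  [-46, -26, -49, -3, 35, 36, 8, 40, 23] -> [-49, -46, -26, -3, 8, 23, 35, 36, 40] -> [-49, -46, -26, -3, 8, 23, 35, 36, 40] -> [-49, -46, -26, -3] -> [-49, -46]
  [-14, 49, 12, -17, -43, 23] -> [-43, -17, -14, 12, 23, 49] -> [-43, -17, -14, 12, 23, 49] -> [-43, -17, -14] -> [-43, -17]
  [11, -48, 50, -27, -7, -17, -17, 10, -38] -> [-48, -38, -27, -17, -17, -7, 10, 11, 50] -> [-48, -38, -27, -17, -7, 10, 11, 50] -> [-48, -38, -27, -17, -7] -> [-48, -38]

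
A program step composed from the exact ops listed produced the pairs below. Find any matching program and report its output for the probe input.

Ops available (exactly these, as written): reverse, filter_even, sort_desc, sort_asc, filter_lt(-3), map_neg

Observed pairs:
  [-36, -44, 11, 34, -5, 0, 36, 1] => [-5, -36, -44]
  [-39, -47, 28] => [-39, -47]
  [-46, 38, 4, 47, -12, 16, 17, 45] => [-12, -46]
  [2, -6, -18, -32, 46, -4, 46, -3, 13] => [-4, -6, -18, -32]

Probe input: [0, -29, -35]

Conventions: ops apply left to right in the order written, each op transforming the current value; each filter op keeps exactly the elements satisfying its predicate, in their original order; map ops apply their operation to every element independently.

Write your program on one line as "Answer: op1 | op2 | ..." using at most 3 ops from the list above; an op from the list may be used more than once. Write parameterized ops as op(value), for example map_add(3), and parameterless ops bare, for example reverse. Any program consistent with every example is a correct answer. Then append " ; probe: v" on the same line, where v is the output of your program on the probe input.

filter_lt(-3) | reverse | sort_desc ; probe: [-29, -35]

Check, running the answer program on each example:
  [-36, -44, 11, 34, -5, 0, 36, 1] -> [-36, -44, -5] -> [-5, -44, -36] -> [-5, -36, -44]
  [-39, -47, 28] -> [-39, -47] -> [-47, -39] -> [-39, -47]
  [-46, 38, 4, 47, -12, 16, 17, 45] -> [-46, -12] -> [-12, -46] -> [-12, -46]
  [2, -6, -18, -32, 46, -4, 46, -3, 13] -> [-6, -18, -32, -4] -> [-4, -32, -18, -6] -> [-4, -6, -18, -32]
  probe: [0, -29, -35] -> [-29, -35] -> [-35, -29] -> [-29, -35]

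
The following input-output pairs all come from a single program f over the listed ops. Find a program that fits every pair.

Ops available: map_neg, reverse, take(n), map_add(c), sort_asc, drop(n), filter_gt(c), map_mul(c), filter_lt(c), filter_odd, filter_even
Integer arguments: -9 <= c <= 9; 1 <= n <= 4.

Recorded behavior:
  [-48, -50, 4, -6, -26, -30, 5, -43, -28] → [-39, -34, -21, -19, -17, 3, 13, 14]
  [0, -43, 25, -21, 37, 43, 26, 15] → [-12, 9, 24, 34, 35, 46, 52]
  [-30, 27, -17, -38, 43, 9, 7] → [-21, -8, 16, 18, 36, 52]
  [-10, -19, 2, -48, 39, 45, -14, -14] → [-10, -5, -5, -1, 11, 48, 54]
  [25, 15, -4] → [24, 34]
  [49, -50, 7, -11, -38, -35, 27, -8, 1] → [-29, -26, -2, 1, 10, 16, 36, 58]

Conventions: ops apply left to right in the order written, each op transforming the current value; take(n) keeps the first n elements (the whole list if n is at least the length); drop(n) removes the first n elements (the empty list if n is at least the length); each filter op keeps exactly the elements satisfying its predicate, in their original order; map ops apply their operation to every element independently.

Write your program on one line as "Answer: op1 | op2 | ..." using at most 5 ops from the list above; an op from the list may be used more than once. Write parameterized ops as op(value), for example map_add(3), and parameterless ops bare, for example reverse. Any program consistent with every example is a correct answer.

sort_asc | drop(1) | map_add(3) | map_add(6)

Check, running the answer program on each example:
  [-48, -50, 4, -6, -26, -30, 5, -43, -28] -> [-50, -48, -43, -30, -28, -26, -6, 4, 5] -> [-48, -43, -30, -28, -26, -6, 4, 5] -> [-45, -40, -27, -25, -23, -3, 7, 8] -> [-39, -34, -21, -19, -17, 3, 13, 14]
  [0, -43, 25, -21, 37, 43, 26, 15] -> [-43, -21, 0, 15, 25, 26, 37, 43] -> [-21, 0, 15, 25, 26, 37, 43] -> [-18, 3, 18, 28, 29, 40, 46] -> [-12, 9, 24, 34, 35, 46, 52]
  [-30, 27, -17, -38, 43, 9, 7] -> [-38, -30, -17, 7, 9, 27, 43] -> [-30, -17, 7, 9, 27, 43] -> [-27, -14, 10, 12, 30, 46] -> [-21, -8, 16, 18, 36, 52]
  [-10, -19, 2, -48, 39, 45, -14, -14] -> [-48, -19, -14, -14, -10, 2, 39, 45] -> [-19, -14, -14, -10, 2, 39, 45] -> [-16, -11, -11, -7, 5, 42, 48] -> [-10, -5, -5, -1, 11, 48, 54]
  [25, 15, -4] -> [-4, 15, 25] -> [15, 25] -> [18, 28] -> [24, 34]
  [49, -50, 7, -11, -38, -35, 27, -8, 1] -> [-50, -38, -35, -11, -8, 1, 7, 27, 49] -> [-38, -35, -11, -8, 1, 7, 27, 49] -> [-35, -32, -8, -5, 4, 10, 30, 52] -> [-29, -26, -2, 1, 10, 16, 36, 58]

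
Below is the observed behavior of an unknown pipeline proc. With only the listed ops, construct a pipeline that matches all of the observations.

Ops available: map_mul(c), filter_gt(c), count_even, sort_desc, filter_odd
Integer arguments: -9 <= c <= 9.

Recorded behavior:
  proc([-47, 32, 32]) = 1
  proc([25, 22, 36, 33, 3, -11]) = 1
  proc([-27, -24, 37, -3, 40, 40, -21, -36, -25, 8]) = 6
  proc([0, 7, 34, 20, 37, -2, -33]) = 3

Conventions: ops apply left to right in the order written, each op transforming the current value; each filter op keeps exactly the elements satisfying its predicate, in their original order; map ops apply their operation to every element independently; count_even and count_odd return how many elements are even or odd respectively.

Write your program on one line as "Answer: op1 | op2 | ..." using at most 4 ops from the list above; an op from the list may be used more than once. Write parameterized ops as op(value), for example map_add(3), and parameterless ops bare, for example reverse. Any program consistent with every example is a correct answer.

map_mul(-6) | filter_gt(-7) | sort_desc | count_even

Check, running the answer program on each example:
  [-47, 32, 32] -> [282, -192, -192] -> [282] -> [282] -> 1
  [25, 22, 36, 33, 3, -11] -> [-150, -132, -216, -198, -18, 66] -> [66] -> [66] -> 1
  [-27, -24, 37, -3, 40, 40, -21, -36, -25, 8] -> [162, 144, -222, 18, -240, -240, 126, 216, 150, -48] -> [162, 144, 18, 126, 216, 150] -> [216, 162, 150, 144, 126, 18] -> 6
  [0, 7, 34, 20, 37, -2, -33] -> [0, -42, -204, -120, -222, 12, 198] -> [0, 12, 198] -> [198, 12, 0] -> 3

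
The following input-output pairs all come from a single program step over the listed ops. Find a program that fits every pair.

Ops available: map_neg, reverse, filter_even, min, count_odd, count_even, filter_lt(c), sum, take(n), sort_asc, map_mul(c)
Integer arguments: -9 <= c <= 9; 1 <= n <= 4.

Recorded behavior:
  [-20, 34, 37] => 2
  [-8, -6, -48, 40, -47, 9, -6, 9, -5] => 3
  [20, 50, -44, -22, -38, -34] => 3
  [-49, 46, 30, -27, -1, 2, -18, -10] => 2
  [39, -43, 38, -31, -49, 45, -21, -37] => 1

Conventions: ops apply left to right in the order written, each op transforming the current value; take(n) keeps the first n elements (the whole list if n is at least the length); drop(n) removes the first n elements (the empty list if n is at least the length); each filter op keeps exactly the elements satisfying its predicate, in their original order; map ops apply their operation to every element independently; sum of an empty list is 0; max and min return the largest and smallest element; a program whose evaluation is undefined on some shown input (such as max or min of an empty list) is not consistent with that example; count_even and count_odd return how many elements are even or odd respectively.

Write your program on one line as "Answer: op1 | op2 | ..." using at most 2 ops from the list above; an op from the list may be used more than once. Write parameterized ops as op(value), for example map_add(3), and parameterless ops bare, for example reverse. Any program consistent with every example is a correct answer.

take(3) | count_even

Check, running the answer program on each example:
  [-20, 34, 37] -> [-20, 34, 37] -> 2
  [-8, -6, -48, 40, -47, 9, -6, 9, -5] -> [-8, -6, -48] -> 3
  [20, 50, -44, -22, -38, -34] -> [20, 50, -44] -> 3
  [-49, 46, 30, -27, -1, 2, -18, -10] -> [-49, 46, 30] -> 2
  [39, -43, 38, -31, -49, 45, -21, -37] -> [39, -43, 38] -> 1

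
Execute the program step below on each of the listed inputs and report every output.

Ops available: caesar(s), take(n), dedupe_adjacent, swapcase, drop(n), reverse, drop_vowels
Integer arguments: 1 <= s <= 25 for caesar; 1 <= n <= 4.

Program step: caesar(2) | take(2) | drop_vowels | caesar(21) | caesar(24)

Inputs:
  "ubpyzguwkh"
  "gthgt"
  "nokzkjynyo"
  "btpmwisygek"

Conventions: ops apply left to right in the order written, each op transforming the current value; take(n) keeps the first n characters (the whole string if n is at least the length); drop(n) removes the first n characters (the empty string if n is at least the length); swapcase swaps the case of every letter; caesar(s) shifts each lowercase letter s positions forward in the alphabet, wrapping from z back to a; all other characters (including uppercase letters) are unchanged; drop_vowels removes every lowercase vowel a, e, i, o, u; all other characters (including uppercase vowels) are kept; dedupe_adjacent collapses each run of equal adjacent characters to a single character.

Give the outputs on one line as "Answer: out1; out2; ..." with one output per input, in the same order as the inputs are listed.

Execution, op by op:
  "ubpyzguwkh" -> "wdrabiwymj" -> "wd" -> "wd" -> "ry" -> "pw"
  "gthgt" -> "ivjiv" -> "iv" -> "v" -> "q" -> "o"
  "nokzkjynyo" -> "pqmbmlapaq" -> "pq" -> "pq" -> "kl" -> "ij"
  "btpmwisygek" -> "dvroykuaigm" -> "dv" -> "dv" -> "yq" -> "wo"

"pw"; "o"; "ij"; "wo"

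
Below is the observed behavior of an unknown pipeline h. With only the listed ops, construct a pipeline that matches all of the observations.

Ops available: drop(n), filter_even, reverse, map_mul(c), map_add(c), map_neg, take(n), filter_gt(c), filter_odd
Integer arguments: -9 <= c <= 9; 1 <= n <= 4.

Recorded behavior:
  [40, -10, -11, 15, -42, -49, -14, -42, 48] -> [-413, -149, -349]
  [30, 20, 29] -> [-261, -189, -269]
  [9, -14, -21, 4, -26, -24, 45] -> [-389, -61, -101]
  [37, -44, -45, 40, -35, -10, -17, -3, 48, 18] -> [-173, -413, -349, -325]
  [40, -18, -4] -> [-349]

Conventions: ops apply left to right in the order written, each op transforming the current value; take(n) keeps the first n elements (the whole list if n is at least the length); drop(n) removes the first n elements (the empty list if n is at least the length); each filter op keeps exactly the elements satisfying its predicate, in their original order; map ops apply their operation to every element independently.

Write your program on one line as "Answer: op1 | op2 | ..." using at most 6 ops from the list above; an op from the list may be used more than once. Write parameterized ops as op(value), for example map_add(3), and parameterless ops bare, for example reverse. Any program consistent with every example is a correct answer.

map_add(3) | filter_gt(3) | map_mul(-8) | reverse | map_add(-5)

Check, running the answer program on each example:
  [40, -10, -11, 15, -42, -49, -14, -42, 48] -> [43, -7, -8, 18, -39, -46, -11, -39, 51] -> [43, 18, 51] -> [-344, -144, -408] -> [-408, -144, -344] -> [-413, -149, -349]
  [30, 20, 29] -> [33, 23, 32] -> [33, 23, 32] -> [-264, -184, -256] -> [-256, -184, -264] -> [-261, -189, -269]
  [9, -14, -21, 4, -26, -24, 45] -> [12, -11, -18, 7, -23, -21, 48] -> [12, 7, 48] -> [-96, -56, -384] -> [-384, -56, -96] -> [-389, -61, -101]
  [37, -44, -45, 40, -35, -10, -17, -3, 48, 18] -> [40, -41, -42, 43, -32, -7, -14, 0, 51, 21] -> [40, 43, 51, 21] -> [-320, -344, -408, -168] -> [-168, -408, -344, -320] -> [-173, -413, -349, -325]
  [40, -18, -4] -> [43, -15, -1] -> [43] -> [-344] -> [-344] -> [-349]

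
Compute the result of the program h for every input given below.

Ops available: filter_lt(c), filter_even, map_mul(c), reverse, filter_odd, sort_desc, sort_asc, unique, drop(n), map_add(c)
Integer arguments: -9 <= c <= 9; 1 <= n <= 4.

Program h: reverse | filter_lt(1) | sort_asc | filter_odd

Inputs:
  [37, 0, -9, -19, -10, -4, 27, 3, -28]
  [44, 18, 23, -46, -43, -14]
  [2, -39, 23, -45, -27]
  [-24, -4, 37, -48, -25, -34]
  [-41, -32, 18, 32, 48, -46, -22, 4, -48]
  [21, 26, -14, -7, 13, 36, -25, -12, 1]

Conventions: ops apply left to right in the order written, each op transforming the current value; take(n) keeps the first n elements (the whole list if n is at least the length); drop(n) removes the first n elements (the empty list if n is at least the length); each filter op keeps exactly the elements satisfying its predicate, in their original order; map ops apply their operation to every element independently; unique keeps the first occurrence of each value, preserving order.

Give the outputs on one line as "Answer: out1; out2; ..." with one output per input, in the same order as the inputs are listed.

Execution, op by op:
  [37, 0, -9, -19, -10, -4, 27, 3, -28] -> [-28, 3, 27, -4, -10, -19, -9, 0, 37] -> [-28, -4, -10, -19, -9, 0] -> [-28, -19, -10, -9, -4, 0] -> [-19, -9]
  [44, 18, 23, -46, -43, -14] -> [-14, -43, -46, 23, 18, 44] -> [-14, -43, -46] -> [-46, -43, -14] -> [-43]
  [2, -39, 23, -45, -27] -> [-27, -45, 23, -39, 2] -> [-27, -45, -39] -> [-45, -39, -27] -> [-45, -39, -27]
  [-24, -4, 37, -48, -25, -34] -> [-34, -25, -48, 37, -4, -24] -> [-34, -25, -48, -4, -24] -> [-48, -34, -25, -24, -4] -> [-25]
  [-41, -32, 18, 32, 48, -46, -22, 4, -48] -> [-48, 4, -22, -46, 48, 32, 18, -32, -41] -> [-48, -22, -46, -32, -41] -> [-48, -46, -41, -32, -22] -> [-41]
  [21, 26, -14, -7, 13, 36, -25, -12, 1] -> [1, -12, -25, 36, 13, -7, -14, 26, 21] -> [-12, -25, -7, -14] -> [-25, -14, -12, -7] -> [-25, -7]

[-19, -9]; [-43]; [-45, -39, -27]; [-25]; [-41]; [-25, -7]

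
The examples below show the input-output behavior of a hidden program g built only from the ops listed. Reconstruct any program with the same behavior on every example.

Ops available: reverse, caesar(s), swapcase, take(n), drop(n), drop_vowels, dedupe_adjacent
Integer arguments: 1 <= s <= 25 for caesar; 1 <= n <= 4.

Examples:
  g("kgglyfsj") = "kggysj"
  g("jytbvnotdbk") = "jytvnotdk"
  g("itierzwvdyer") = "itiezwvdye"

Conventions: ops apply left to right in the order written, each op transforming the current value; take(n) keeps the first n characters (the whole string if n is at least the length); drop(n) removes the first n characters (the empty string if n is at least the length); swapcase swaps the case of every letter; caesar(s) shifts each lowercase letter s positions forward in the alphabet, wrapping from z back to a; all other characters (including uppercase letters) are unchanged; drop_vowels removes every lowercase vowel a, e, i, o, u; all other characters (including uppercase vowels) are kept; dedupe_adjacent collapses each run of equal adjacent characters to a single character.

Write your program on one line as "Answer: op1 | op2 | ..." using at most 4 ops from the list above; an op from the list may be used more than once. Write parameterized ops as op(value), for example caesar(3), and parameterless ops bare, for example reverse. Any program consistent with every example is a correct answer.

caesar(3) | drop_vowels | caesar(23)

Check, running the answer program on each example:
  "kgglyfsj" -> "njjobivm" -> "njjbvm" -> "kggysj"
  "jytbvnotdbk" -> "mbweyqrwgen" -> "mbwyqrwgn" -> "jytvnotdk"
  "itierzwvdyer" -> "lwlhuczygbhu" -> "lwlhczygbh" -> "itiezwvdye"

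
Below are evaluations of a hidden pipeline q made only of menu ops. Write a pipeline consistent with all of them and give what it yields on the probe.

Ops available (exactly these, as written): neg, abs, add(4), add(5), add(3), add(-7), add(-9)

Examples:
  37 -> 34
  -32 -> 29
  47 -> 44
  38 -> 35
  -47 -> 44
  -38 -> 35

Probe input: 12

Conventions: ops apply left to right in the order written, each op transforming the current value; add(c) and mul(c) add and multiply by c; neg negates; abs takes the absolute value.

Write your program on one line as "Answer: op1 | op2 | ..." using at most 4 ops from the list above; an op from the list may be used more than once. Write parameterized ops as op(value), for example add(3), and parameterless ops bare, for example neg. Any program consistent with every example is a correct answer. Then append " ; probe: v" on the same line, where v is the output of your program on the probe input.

abs | add(4) | add(-7) ; probe: 9

Check, running the answer program on each example:
  37 -> 37 -> 41 -> 34
  -32 -> 32 -> 36 -> 29
  47 -> 47 -> 51 -> 44
  38 -> 38 -> 42 -> 35
  -47 -> 47 -> 51 -> 44
  -38 -> 38 -> 42 -> 35
  probe: 12 -> 12 -> 16 -> 9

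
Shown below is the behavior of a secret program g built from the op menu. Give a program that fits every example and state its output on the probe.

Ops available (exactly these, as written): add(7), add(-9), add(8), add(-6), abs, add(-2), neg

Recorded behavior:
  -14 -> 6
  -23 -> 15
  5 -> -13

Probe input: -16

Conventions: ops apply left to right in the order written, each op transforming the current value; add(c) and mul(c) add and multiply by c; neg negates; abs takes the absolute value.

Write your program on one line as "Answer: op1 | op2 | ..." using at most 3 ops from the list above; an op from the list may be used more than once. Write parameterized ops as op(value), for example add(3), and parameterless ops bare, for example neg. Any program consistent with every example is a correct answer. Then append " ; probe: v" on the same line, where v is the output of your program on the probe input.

neg | add(-2) | add(-6) ; probe: 8

Check, running the answer program on each example:
  -14 -> 14 -> 12 -> 6
  -23 -> 23 -> 21 -> 15
  5 -> -5 -> -7 -> -13
  probe: -16 -> 16 -> 14 -> 8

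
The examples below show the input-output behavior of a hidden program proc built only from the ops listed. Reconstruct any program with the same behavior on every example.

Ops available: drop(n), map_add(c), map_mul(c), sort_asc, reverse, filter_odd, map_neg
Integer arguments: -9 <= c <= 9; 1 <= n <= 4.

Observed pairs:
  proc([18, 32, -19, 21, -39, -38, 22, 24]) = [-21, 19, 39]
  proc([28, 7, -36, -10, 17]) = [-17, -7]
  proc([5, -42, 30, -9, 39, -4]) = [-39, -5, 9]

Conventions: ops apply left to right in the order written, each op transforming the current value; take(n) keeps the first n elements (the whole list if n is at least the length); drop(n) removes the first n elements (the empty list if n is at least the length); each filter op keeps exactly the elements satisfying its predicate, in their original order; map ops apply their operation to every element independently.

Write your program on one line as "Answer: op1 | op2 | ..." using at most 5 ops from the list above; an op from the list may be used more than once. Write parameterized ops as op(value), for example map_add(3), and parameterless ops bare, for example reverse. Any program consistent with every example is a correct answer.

sort_asc | map_neg | reverse | filter_odd

Check, running the answer program on each example:
  [18, 32, -19, 21, -39, -38, 22, 24] -> [-39, -38, -19, 18, 21, 22, 24, 32] -> [39, 38, 19, -18, -21, -22, -24, -32] -> [-32, -24, -22, -21, -18, 19, 38, 39] -> [-21, 19, 39]
  [28, 7, -36, -10, 17] -> [-36, -10, 7, 17, 28] -> [36, 10, -7, -17, -28] -> [-28, -17, -7, 10, 36] -> [-17, -7]
  [5, -42, 30, -9, 39, -4] -> [-42, -9, -4, 5, 30, 39] -> [42, 9, 4, -5, -30, -39] -> [-39, -30, -5, 4, 9, 42] -> [-39, -5, 9]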